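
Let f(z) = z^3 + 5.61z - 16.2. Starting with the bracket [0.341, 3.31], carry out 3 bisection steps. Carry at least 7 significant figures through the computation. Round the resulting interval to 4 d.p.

f(0.341000) = -14.247338, f(3.310000) = 38.633791 (opposite signs)
step 1: m = 1.825500, f(m) = 0.124443 > 0 → root in [0.341000, 1.825500]
step 2: m = 1.083250, f(m) = -8.851849 < 0 → root in [1.083250, 1.825500]
step 3: m = 1.454375, f(m) = -4.964653 < 0 → root in [1.454375, 1.825500]

[1.4544, 1.8255]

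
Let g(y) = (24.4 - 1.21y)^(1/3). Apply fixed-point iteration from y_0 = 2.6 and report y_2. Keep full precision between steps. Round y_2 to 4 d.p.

2.7610

y_1 = g(2.600000) = 2.770003
y_2 = g(2.770003) = 2.761038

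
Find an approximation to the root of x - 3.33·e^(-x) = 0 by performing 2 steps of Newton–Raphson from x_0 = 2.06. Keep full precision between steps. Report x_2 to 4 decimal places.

1.0941

Newton update: x ← x − f(x)/f'(x).
f'(x) = 1 + 3.33·e^(-x)
x_0 = 2.060000: f = 1.635578, f' = 1.424422 → x_1 = 2.060000 - (1.635578)/(1.424422) = 0.911760
x_1 = 0.911760: f = -0.426289, f' = 2.338049 → x_2 = 0.911760 - (-0.426289)/(2.338049) = 1.094087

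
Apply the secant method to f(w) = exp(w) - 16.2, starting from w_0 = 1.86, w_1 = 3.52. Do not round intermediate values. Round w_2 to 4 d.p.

2.4531

f(w_0) = -9.776263, f(w_1) = 17.584428
w_2 = 3.520000 - (17.584428)·(3.520000 - 1.860000)/(17.584428 - (-9.776263)) = 2.453135; f(w_2) = -4.575261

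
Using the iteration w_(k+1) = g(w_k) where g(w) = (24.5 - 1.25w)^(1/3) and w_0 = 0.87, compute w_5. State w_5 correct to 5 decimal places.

w_1 = g(0.870000) = 2.860768
w_2 = g(2.860768) = 2.755594
w_3 = g(2.755594) = 2.761353
w_4 = g(2.761353) = 2.761038
w_5 = g(2.761038) = 2.761055

2.76106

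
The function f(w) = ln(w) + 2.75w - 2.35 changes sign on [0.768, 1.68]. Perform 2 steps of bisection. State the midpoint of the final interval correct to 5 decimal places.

f(0.768000) = -0.501966, f(1.680000) = 2.788794 (opposite signs)
step 1: m = 1.224000, f(m) = 1.218124 > 0 → root in [0.768000, 1.224000]
step 2: m = 0.996000, f(m) = 0.384992 > 0 → root in [0.768000, 0.996000]
Midpoint of [0.768000, 0.996000] = 0.882000

0.88200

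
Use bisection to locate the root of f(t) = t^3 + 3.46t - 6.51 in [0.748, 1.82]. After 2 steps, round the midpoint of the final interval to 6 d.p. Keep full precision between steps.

1.150000

f(0.748000) = -3.503411, f(1.820000) = 5.815768 (opposite signs)
step 1: m = 1.284000, f(m) = 0.049514 > 0 → root in [0.748000, 1.284000]
step 2: m = 1.016000, f(m) = -1.945868 < 0 → root in [1.016000, 1.284000]
Midpoint of [1.016000, 1.284000] = 1.150000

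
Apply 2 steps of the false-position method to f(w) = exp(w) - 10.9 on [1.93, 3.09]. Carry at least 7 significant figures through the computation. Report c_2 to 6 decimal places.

2.341239

f(1.930000) = -4.010490, f(3.090000) = 11.077078
step 1: c = 2.238344, f(c) = -1.522207 < 0 → new bracket [2.238344, 3.090000]
step 2: c = 2.341239, f(c) = -0.505894 < 0 → new bracket [2.341239, 3.090000]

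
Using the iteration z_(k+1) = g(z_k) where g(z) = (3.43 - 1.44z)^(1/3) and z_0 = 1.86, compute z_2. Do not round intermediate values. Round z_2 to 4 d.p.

1.2848

z_1 = g(1.860000) = 0.909206
z_2 = g(0.909206) = 1.284782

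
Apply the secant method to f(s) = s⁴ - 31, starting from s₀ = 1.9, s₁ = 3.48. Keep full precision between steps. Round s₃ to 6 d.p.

2.232067

f(s_0) = -17.967900, f(s_1) = 115.661788
s_2 = 3.480000 - (115.661788)·(3.480000 - 1.900000)/(115.661788 - (-17.967900)) = 2.112447; f(s_2) = -11.086682
s_3 = 2.112447 - (-11.086682)·(2.112447 - 3.480000)/(-11.086682 - (115.661788)) = 2.232067; f(s_3) = -6.178442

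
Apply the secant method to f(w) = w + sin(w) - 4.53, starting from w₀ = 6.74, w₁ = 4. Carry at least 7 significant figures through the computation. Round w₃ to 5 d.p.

5.72257

f(w_0) = 2.651092, f(w_1) = -1.286802
w_2 = 4.000000 - (-1.286802)·(4.000000 - 6.740000)/(-1.286802 - (2.651092)) = 4.895362; f(w_2) = -0.617946
w_3 = 4.895362 - (-0.617946)·(4.895362 - 4.000000)/(-0.617946 - (-1.286802)) = 5.722571; f(w_3) = 0.660865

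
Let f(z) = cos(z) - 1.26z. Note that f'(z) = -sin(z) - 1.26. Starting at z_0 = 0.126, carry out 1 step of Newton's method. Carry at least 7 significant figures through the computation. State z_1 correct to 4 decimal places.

Newton update: z ← z − f(z)/f'(z).
z_0 = 0.126000: f = 0.833312, f' = -1.385667 → z_1 = 0.126000 - (0.833312)/(-1.385667) = 0.727380

0.7274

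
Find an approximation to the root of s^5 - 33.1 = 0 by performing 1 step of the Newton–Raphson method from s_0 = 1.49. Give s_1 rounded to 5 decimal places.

2.53511

f'(s) = 5s^4
s_0 = 1.490000: f = -25.756022, f' = 24.644220 → s_1 = 1.490000 - (-25.756022)/(24.644220) = 2.535114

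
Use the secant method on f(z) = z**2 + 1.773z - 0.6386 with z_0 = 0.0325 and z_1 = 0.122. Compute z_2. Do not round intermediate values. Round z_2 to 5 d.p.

0.33337

f(z_0) = -0.579921, f(z_1) = -0.407410
z_2 = 0.122000 - (-0.407410)·(0.122000 - 0.032500)/(-0.407410 - (-0.579921)) = 0.333367; f(z_2) = 0.063593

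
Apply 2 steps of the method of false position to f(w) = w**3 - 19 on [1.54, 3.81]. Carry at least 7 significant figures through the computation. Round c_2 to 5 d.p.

False-position update: c = (a·f(b) − b·f(a))/(f(b) − f(a)); replace the endpoint whose sign matches f(c).
f(1.540000) = -15.347736, f(3.810000) = 36.306341
step 1: c = 2.214475, f(c) = -8.140444 < 0 → new bracket [2.214475, 3.810000]
step 2: c = 2.506696, f(c) = -3.249121 < 0 → new bracket [2.506696, 3.810000]

2.50670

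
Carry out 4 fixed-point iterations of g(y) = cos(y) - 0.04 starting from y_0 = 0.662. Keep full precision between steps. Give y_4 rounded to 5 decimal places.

y_1 = g(0.662000) = 0.748764
y_2 = g(0.748764) = 0.692531
y_3 = g(0.692531) = 0.729633
y_4 = g(0.729633) = 0.705419

0.70542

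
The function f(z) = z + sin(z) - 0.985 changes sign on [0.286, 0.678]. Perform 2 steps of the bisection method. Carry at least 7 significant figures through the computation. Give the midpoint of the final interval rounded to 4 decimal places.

f(0.286000) = -0.416883, f(0.678000) = 0.320237 (opposite signs)
step 1: m = 0.482000, f(m) = -0.039448 < 0 → root in [0.482000, 0.678000]
step 2: m = 0.580000, f(m) = 0.143024 > 0 → root in [0.482000, 0.580000]
Midpoint of [0.482000, 0.580000] = 0.531000

0.5310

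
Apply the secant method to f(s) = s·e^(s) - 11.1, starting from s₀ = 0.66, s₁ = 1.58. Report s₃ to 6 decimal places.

f(s_0) = -9.823037, f(s_1) = -3.429170
s_2 = 1.580000 - (-3.429170)·(1.580000 - 0.660000)/(-3.429170 - (-9.823037)) = 2.073416; f(s_2) = 5.387680
s_3 = 2.073416 - (5.387680)·(2.073416 - 1.580000)/(5.387680 - (-3.429170)) = 1.771906; f(s_3) = -0.677552

1.771906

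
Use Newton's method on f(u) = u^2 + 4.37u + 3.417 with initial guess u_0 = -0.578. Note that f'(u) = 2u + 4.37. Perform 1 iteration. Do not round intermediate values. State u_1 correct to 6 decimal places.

u_0 = -0.578000: f = 1.225224, f' = 3.214000 → u_1 = -0.578000 - (1.225224)/(3.214000) = -0.959215

-0.959215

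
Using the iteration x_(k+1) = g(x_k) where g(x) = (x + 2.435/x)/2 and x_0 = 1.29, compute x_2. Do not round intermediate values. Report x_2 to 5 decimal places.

1.56070

x_1 = g(1.290000) = 1.588798
x_2 = g(1.588798) = 1.560702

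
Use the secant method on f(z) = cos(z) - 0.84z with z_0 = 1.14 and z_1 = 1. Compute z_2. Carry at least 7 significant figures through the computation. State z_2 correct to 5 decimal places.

Secant update: z_(k+1) = z_k − f(z_k)·(z_k − z_(k-1))/(f(z_k) − f(z_(k-1))).
f(z_0) = -0.540005, f(z_1) = -0.299698
z_2 = 1.000000 - (-0.299698)·(1.000000 - 1.140000)/(-0.299698 - (-0.540005)) = 0.825400; f(z_2) = -0.015073

0.82540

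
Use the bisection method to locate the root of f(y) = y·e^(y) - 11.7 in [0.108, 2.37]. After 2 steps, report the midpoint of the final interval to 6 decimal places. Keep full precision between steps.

2.087250

f(0.108000) = -11.579683, f(2.370000) = 13.652820 (opposite signs)
step 1: m = 1.239000, f(m) = -7.422774 < 0 → root in [1.239000, 2.370000]
step 2: m = 1.804500, f(m) = -0.734176 < 0 → root in [1.804500, 2.370000]
Midpoint of [1.804500, 2.370000] = 2.087250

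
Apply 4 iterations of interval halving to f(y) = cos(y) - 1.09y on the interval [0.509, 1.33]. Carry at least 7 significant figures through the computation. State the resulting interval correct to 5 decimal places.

[0.66294, 0.71425]

f(0.509000) = 0.318422, f(1.330000) = -1.211224 (opposite signs)
step 1: m = 0.919500, f(m) = -0.396037 < 0 → root in [0.509000, 0.919500]
step 2: m = 0.714250, f(m) = -0.022948 < 0 → root in [0.509000, 0.714250]
step 3: m = 0.611625, f(m) = 0.152045 > 0 → root in [0.611625, 0.714250]
step 4: m = 0.662938, f(m) = 0.065586 > 0 → root in [0.662938, 0.714250]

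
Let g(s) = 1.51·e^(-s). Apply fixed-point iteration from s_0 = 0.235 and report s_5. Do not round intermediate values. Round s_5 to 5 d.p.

s_1 = g(0.235000) = 1.193762
s_2 = g(1.193762) = 0.457649
s_3 = g(0.457649) = 0.955482
s_4 = g(0.955482) = 0.580786
s_5 = g(0.580786) = 0.844782

0.84478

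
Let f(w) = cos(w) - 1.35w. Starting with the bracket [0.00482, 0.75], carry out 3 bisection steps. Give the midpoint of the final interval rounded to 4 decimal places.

0.6103

f(0.004820) = 0.993481, f(0.750000) = -0.280811 (opposite signs)
step 1: m = 0.377410, f(m) = 0.420119 > 0 → root in [0.377410, 0.750000]
step 2: m = 0.563705, f(m) = 0.084280 > 0 → root in [0.563705, 0.750000]
step 3: m = 0.656853, f(m) = -0.094833 < 0 → root in [0.563705, 0.656853]
Midpoint of [0.563705, 0.656853] = 0.610279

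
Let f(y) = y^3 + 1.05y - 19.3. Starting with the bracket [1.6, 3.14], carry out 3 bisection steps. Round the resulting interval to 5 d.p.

f(1.600000) = -13.524000, f(3.140000) = 14.956144 (opposite signs)
step 1: m = 2.370000, f(m) = -3.499447 < 0 → root in [2.370000, 3.140000]
step 2: m = 2.755000, f(m) = 4.503269 > 0 → root in [2.370000, 2.755000]
step 3: m = 2.562500, f(m) = 0.217041 > 0 → root in [2.370000, 2.562500]

[2.37000, 2.56250]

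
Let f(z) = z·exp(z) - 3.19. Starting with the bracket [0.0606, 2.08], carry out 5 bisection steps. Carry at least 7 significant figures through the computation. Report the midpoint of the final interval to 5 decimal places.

f(0.060600) = -3.125614, f(2.080000) = 13.459295 (opposite signs)
step 1: m = 1.070300, f(m) = -0.068733 < 0 → root in [1.070300, 2.080000]
step 2: m = 1.575150, f(m) = 4.420284 > 0 → root in [1.070300, 1.575150]
step 3: m = 1.322725, f(m) = 1.775028 > 0 → root in [1.070300, 1.322725]
step 4: m = 1.196513, f(m) = 0.768731 > 0 → root in [1.070300, 1.196513]
step 5: m = 1.133406, f(m) = 0.330608 > 0 → root in [1.070300, 1.133406]
Midpoint of [1.070300, 1.133406] = 1.101853

1.10185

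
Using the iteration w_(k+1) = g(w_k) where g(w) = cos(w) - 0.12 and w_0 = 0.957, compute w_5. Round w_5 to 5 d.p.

0.63863

w_1 = g(0.957000) = 0.455975
w_2 = g(0.455975) = 0.777832
w_3 = g(0.777832) = 0.592436
w_4 = g(0.592436) = 0.709583
w_5 = g(0.709583) = 0.638634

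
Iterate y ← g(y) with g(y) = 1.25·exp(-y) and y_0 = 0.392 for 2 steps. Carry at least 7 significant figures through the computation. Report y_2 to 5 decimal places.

y_1 = g(0.392000) = 0.844630
y_2 = g(0.844630) = 0.537145

0.53715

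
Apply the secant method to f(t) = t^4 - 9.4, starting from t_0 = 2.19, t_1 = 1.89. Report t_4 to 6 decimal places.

f(t_0) = 13.602575, f(t_1) = 3.359898
t_2 = 1.890000 - (3.359898)·(1.890000 - 2.190000)/(3.359898 - (13.602575)) = 1.791591; f(t_2) = 0.902810
t_3 = 1.791591 - (0.902810)·(1.791591 - 1.890000)/(0.902810 - (3.359898)) = 1.755433; f(t_3) = 0.095915
t_4 = 1.755433 - (0.095915)·(1.755433 - 1.791591)/(0.095915 - (0.902810)) = 1.751135; f(t_4) = 0.003254

1.751135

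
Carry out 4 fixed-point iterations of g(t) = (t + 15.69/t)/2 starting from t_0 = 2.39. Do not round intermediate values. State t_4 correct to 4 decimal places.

t_1 = g(2.390000) = 4.477427
t_2 = g(4.477427) = 3.990836
t_3 = g(3.990836) = 3.961172
t_4 = g(3.961172) = 3.961060

3.9611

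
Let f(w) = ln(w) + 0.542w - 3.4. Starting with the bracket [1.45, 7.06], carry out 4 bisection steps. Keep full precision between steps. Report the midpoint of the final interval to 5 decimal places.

3.72906

f(1.450000) = -2.242536, f(7.060000) = 2.380965 (opposite signs)
step 1: m = 4.255000, f(m) = 0.354305 > 0 → root in [1.450000, 4.255000]
step 2: m = 2.852500, f(m) = -0.805749 < 0 → root in [2.852500, 4.255000]
step 3: m = 3.553750, f(m) = -0.205864 < 0 → root in [3.553750, 4.255000]
step 4: m = 3.904375, f(m) = 0.078269 > 0 → root in [3.553750, 3.904375]
Midpoint of [3.553750, 3.904375] = 3.729062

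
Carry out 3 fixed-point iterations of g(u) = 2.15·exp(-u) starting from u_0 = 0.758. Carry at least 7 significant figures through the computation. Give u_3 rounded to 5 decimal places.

u_1 = g(0.758000) = 1.007496
u_2 = g(1.007496) = 0.785034
u_3 = g(0.785034) = 0.980624

0.98062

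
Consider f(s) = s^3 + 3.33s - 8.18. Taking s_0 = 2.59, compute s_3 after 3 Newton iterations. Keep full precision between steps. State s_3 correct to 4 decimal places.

1.4820

f'(s) = 3s^2 + 3.33
s_0 = 2.590000: f = 17.818679, f' = 23.454300 → s_1 = 2.590000 - (17.818679)/(23.454300) = 1.830281
s_1 = 1.830281: f = 4.046145, f' = 13.379785 → s_2 = 1.830281 - (4.046145)/(13.379785) = 1.527874
s_2 = 1.527874: f = 0.474484, f' = 10.333193 → s_3 = 1.527874 - (0.474484)/(10.333193) = 1.481955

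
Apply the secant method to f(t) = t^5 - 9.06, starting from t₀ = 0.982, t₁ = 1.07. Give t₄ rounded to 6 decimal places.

f(t_0) = -8.146818, f(t_1) = -7.657448
t_2 = 1.070000 - (-7.657448)·(1.070000 - 0.982000)/(-7.657448 - (-8.146818)) = 2.446987; f(t_2) = 78.672046
t_3 = 2.446987 - (78.672046)·(2.446987 - 1.070000)/(78.672046 - (-7.657448)) = 1.192139; f(t_3) = -6.652121
t_4 = 1.192139 - (-6.652121)·(1.192139 - 2.446987)/(-6.652121 - (78.672046)) = 1.289971; f(t_4) = -5.488101

1.289971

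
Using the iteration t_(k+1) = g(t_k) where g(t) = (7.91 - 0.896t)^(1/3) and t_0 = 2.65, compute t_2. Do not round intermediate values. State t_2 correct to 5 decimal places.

1.84935

t_1 = g(2.650000) = 1.768974
t_2 = g(1.768974) = 1.849354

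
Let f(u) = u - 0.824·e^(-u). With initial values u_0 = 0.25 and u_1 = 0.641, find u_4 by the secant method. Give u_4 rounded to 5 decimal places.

f(u_0) = -0.391732, f(u_1) = 0.206945
u_2 = 0.641000 - (0.206945)·(0.641000 - 0.250000)/(0.206945 - (-0.391732)) = 0.505843; f(u_2) = 0.008973
u_3 = 0.505843 - (0.008973)·(0.505843 - 0.641000)/(0.008973 - (0.206945)) = 0.499717; f(u_3) = -0.000206
u_4 = 0.499717 - (-0.000206)·(0.499717 - 0.505843)/(-0.000206 - (0.008973)) = 0.499854; f(u_4) = 0.000000

0.49985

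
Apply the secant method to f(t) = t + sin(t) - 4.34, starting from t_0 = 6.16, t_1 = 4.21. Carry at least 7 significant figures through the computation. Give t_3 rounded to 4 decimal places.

Secant update: t_(k+1) = t_k − f(t_k)·(t_k − t_(k-1))/(f(t_k) − f(t_(k-1))).
f(t_0) = 1.697126, f(t_1) = -1.006435
t_2 = 4.210000 - (-1.006435)·(4.210000 - 6.160000)/(-1.006435 - (1.697126)) = 4.935912; f(t_2) = -0.379210
t_3 = 4.935912 - (-0.379210)·(4.935912 - 4.210000)/(-0.379210 - (-1.006435)) = 5.374788; f(t_3) = 0.246268

5.3748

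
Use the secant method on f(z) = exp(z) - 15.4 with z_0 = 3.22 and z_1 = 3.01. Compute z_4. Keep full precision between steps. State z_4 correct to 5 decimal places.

2.73459

f(z_0) = 9.628120, f(z_1) = 4.887400
z_2 = 3.010000 - (4.887400)·(3.010000 - 3.220000)/(4.887400 - (9.628120)) = 2.793503; f(z_2) = 0.938144
z_3 = 2.793503 - (0.938144)·(2.793503 - 3.010000)/(0.938144 - (4.887400)) = 2.742074; f(z_3) = 0.119132
z_4 = 2.742074 - (0.119132)·(2.742074 - 2.793503)/(0.119132 - (0.938144)) = 2.734593; f(z_4) = 0.003470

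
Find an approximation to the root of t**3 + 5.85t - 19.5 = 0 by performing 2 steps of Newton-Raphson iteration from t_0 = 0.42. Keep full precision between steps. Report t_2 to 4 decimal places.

2.2716

f'(t) = 3t**2 + 5.85
t_0 = 0.420000: f = -16.968912, f' = 6.379200 → t_1 = 0.420000 - (-16.968912)/(6.379200) = 3.080038
t_1 = 3.080038: f = 27.737403, f' = 34.309895 → t_2 = 3.080038 - (27.737403)/(34.309895) = 2.271600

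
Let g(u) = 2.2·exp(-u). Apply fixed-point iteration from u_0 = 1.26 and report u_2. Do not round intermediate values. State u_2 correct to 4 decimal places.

1.1787

u_1 = g(1.260000) = 0.624039
u_2 = g(0.624039) = 1.178708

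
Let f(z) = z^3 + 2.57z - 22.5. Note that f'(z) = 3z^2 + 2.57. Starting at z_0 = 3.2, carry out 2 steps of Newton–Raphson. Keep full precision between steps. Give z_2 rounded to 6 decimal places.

2.526016

Newton update: z ← z − f(z)/f'(z).
z_0 = 3.200000: f = 18.492000, f' = 33.290000 → z_1 = 3.200000 - (18.492000)/(33.290000) = 2.644518
z_1 = 2.644518: f = 2.790780, f' = 23.550424 → z_2 = 2.644518 - (2.790780)/(23.550424) = 2.526016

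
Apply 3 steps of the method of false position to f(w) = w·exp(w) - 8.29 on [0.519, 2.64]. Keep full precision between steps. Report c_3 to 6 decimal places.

False-position update: c = (a·f(b) − b·f(a))/(f(b) − f(a)); replace the endpoint whose sign matches f(c).
f(0.519000) = -7.417900, f(2.640000) = 28.704858
step 1: c = 0.954553, f(c) = -5.810541 < 0 → new bracket [0.954553, 2.640000]
step 2: c = 1.238292, f(c) = -4.018247 < 0 → new bracket [1.238292, 2.640000]
step 3: c = 1.410415, f(c) = -2.510605 < 0 → new bracket [1.410415, 2.640000]

1.410415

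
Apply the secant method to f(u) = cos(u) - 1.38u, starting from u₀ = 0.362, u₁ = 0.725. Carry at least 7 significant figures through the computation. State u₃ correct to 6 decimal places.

0.598460

f(u_0) = 0.435630, f(u_1) = -0.252001
u_2 = 0.725000 - (-0.252001)·(0.725000 - 0.362000)/(-0.252001 - (0.435630)) = 0.591969; f(u_2) = 0.012926
u_3 = 0.591969 - (0.012926)·(0.591969 - 0.725000)/(0.012926 - (-0.252001)) = 0.598460; f(u_3) = 0.000330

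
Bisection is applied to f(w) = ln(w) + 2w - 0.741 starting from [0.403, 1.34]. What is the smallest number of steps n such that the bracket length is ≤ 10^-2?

7

Initial width b − a = 1.34 − 0.403 = 0.937000.
After n steps the width is (b−a)/2^n; need (b−a)/2^n ≤ 10^-2.
So n ≥ log₂(0.937000/10^-2) = log₂(93.7000) ≈ 6.5500.
Hence n = 7.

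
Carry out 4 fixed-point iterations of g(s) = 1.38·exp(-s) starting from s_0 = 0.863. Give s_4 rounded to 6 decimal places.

0.728865

s_1 = g(0.863000) = 0.582214
s_2 = g(0.582214) = 0.770951
s_3 = g(0.770951) = 0.638351
s_4 = g(0.638351) = 0.728865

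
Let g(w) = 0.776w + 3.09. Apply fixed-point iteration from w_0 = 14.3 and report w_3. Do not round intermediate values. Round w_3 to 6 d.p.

14.030790

w_1 = g(14.300000) = 14.186800
w_2 = g(14.186800) = 14.098957
w_3 = g(14.098957) = 14.030790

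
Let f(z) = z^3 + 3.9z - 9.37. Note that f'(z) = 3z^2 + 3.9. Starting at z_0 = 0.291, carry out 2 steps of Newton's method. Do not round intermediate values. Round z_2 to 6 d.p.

Newton update: z ← z − f(z)/f'(z).
z_0 = 0.291000: f = -8.210458, f' = 4.154043 → z_1 = 0.291000 - (-8.210458)/(4.154043) = 2.267498
z_1 = 2.267498: f = 11.131691, f' = 19.324642 → z_2 = 2.267498 - (11.131691)/(19.324642) = 1.691462

1.691462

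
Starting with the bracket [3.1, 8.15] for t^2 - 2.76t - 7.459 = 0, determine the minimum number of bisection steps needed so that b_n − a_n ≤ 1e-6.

23

Initial width b − a = 8.15 − 3.1 = 5.050000.
After n steps the width is (b−a)/2^n; need (b−a)/2^n ≤ 1e-6.
So n ≥ log₂(5.050000/1e-6) = log₂(5050000.0000) ≈ 22.2679.
Hence n = 23.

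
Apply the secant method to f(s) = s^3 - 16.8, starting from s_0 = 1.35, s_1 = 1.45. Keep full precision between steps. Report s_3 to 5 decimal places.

2.07674

Secant update: s_(k+1) = s_k − f(s_k)·(s_k − s_(k-1))/(f(s_k) − f(s_(k-1))).
f(s_0) = -14.339625, f(s_1) = -13.751375
s_2 = 1.450000 - (-13.751375)·(1.450000 - 1.350000)/(-13.751375 - (-14.339625)) = 3.787675; f(s_2) = 37.539824
s_3 = 3.787675 - (37.539824)·(3.787675 - 1.450000)/(37.539824 - (-13.751375)) = 2.076740; f(s_3) = -7.843333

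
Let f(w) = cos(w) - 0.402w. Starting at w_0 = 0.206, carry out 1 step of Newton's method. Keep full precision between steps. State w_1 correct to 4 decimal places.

1.6833

f'(w) = -sin(w) - 0.402
w_0 = 0.206000: f = 0.896045, f' = -0.606546 → w_1 = 0.206000 - (0.896045)/(-0.606546) = 1.683291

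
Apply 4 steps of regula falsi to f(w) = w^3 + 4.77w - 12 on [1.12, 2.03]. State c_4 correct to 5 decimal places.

1.62142

f(1.120000) = -5.252672, f(2.030000) = 6.048527
step 1: c = 1.542958, f(c) = -0.966741 < 0 → new bracket [1.542958, 2.030000]
step 2: c = 1.610075, f(c) = -0.146079 < 0 → new bracket [1.610075, 2.030000]
step 3: c = 1.619977, f(c) = -0.021357 < 0 → new bracket [1.619977, 2.030000]
step 4: c = 1.621420, f(c) = -0.003107 < 0 → new bracket [1.621420, 2.030000]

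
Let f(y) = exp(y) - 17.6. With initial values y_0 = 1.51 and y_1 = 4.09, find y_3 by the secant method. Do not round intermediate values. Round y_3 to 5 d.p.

f(y_0) = -13.073269, f(y_1) = 42.139892
y_2 = 4.090000 - (42.139892)·(4.090000 - 1.510000)/(42.139892 - (-13.073269)) = 2.120888; f(y_2) = -9.261465
y_3 = 2.120888 - (-9.261465)·(2.120888 - 4.090000)/(-9.261465 - (42.139892)) = 2.475681; f(y_3) = -5.710198

2.47568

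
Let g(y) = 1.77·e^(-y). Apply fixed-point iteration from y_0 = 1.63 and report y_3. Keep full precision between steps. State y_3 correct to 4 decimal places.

0.5065

y_1 = g(1.630000) = 0.346795
y_2 = g(0.346795) = 1.251301
y_3 = g(1.251301) = 0.506454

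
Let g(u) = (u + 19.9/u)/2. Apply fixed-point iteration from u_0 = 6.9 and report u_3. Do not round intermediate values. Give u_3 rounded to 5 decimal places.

4.46098

u_1 = g(6.900000) = 4.892029
u_2 = g(4.892029) = 4.479935
u_3 = g(4.479935) = 4.460982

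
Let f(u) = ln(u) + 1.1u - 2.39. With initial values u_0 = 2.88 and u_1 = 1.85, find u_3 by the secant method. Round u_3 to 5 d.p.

f(u_0) = 1.835790, f(u_1) = 0.260186
u_2 = 1.850000 - (0.260186)·(1.850000 - 2.880000)/(0.260186 - (1.835790)) = 1.679912; f(u_2) = -0.023355
u_3 = 1.679912 - (-0.023355)·(1.679912 - 1.850000)/(-0.023355 - (0.260186)) = 1.693922; f(u_3) = 0.000361

1.69392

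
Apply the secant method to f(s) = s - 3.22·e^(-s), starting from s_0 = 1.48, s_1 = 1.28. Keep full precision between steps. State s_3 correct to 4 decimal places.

1.0874

f(s_0) = 0.747007, f(s_1) = 0.384720
s_2 = 1.280000 - (0.384720)·(1.280000 - 1.480000)/(0.384720 - (0.747007)) = 1.067616; f(s_2) = -0.039508
s_3 = 1.067616 - (-0.039508)·(1.067616 - 1.280000)/(-0.039508 - (0.384720)) = 1.087395; f(s_3) = 0.001954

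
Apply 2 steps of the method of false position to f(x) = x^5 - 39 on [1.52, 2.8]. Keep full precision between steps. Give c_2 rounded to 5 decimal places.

f(1.520000) = -30.886319, f(2.800000) = 133.103680
step 1: c = 1.761079, f(c) = -22.060766 < 0 → new bracket [1.761079, 2.800000]
step 2: c = 1.908789, f(c) = -13.660989 < 0 → new bracket [1.908789, 2.800000]

1.90879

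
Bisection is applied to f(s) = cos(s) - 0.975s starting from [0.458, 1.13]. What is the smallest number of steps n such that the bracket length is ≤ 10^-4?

13

Initial width b − a = 1.13 − 0.458 = 0.672000.
After n steps the width is (b−a)/2^n; need (b−a)/2^n ≤ 10^-4.
So n ≥ log₂(0.672000/10^-4) = log₂(6720.0000) ≈ 12.7142.
Hence n = 13.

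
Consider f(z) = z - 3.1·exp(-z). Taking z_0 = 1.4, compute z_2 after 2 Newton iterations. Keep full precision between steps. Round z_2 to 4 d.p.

f'(z) = 1 + 3.1·exp(-z)
z_0 = 1.400000: f = 0.635549, f' = 1.764451 → z_1 = 1.400000 - (0.635549)/(1.764451) = 1.039803
z_1 = 1.039803: f = -0.056122, f' = 2.095925 → z_2 = 1.039803 - (-0.056122)/(2.095925) = 1.066580

1.0666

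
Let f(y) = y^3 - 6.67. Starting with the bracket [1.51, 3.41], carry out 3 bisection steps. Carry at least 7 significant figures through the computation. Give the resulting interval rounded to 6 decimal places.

[1.747500, 1.985000]

f(1.510000) = -3.227049, f(3.410000) = 32.981821 (opposite signs)
step 1: m = 2.460000, f(m) = 8.216936 > 0 → root in [1.510000, 2.460000]
step 2: m = 1.985000, f(m) = 1.151347 > 0 → root in [1.510000, 1.985000]
step 3: m = 1.747500, f(m) = -1.333561 < 0 → root in [1.747500, 1.985000]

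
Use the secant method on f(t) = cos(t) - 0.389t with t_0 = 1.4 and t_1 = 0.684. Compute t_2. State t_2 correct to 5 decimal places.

Secant update: t_(k+1) = t_k − f(t_k)·(t_k − t_(k-1))/(f(t_k) − f(t_(k-1))).
f(t_0) = -0.374633, f(t_1) = 0.508975
t_2 = 0.684000 - (0.508975)·(0.684000 - 1.400000)/(0.508975 - (-0.374633)) = 1.096430; f(t_2) = 0.030264

1.09643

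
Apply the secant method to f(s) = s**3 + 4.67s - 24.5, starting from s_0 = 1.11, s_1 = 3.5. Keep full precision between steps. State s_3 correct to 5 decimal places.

2.23096

f(s_0) = -17.948669, f(s_1) = 34.720000
s_2 = 3.500000 - (34.720000)·(3.500000 - 1.110000)/(34.720000 - (-17.948669)) = 1.924475; f(s_2) = -8.385207
s_3 = 1.924475 - (-8.385207)·(1.924475 - 3.500000)/(-8.385207 - (34.720000)) = 2.230960; f(s_3) = -2.977519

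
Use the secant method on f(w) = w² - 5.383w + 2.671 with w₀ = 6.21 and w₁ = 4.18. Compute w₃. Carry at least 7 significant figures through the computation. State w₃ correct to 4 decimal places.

4.8638

f(w_0) = 7.806670, f(w_1) = -2.357540
w_2 = 4.180000 - (-2.357540)·(4.180000 - 6.210000)/(-2.357540 - (7.806670)) = 4.650849; f(w_2) = -0.734124
w_3 = 4.650849 - (-0.734124)·(4.650849 - 4.180000)/(-0.734124 - (-2.357540)) = 4.863771; f(w_3) = 0.145590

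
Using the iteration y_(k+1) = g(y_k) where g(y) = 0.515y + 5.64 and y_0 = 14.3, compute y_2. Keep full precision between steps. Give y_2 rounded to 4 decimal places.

y_1 = g(14.300000) = 13.004500
y_2 = g(13.004500) = 12.337318

12.3373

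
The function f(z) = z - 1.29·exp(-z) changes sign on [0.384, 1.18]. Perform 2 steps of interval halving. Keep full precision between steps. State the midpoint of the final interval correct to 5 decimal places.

0.68250

f(0.384000) = -0.494660, f(1.180000) = 0.783610 (opposite signs)
step 1: m = 0.782000, f(m) = 0.191838 > 0 → root in [0.384000, 0.782000]
step 2: m = 0.583000, f(m) = -0.137105 < 0 → root in [0.583000, 0.782000]
Midpoint of [0.583000, 0.782000] = 0.682500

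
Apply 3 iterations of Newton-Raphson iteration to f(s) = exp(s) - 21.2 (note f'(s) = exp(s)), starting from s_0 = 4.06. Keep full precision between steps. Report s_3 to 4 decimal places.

3.0558

s_0 = 4.060000: f = 36.774311, f' = 57.974311 → s_1 = 4.060000 - (36.774311)/(57.974311) = 3.425679
s_1 = 3.425679: f = 9.543519, f' = 30.743519 → s_2 = 3.425679 - (9.543519)/(30.743519) = 3.115255
s_2 = 3.115255: f = 1.339187, f' = 22.539187 → s_3 = 3.115255 - (1.339187)/(22.539187) = 3.055839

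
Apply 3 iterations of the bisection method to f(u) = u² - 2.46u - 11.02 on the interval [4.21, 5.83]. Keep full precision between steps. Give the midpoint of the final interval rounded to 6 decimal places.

f(4.210000) = -3.652500, f(5.830000) = 8.627100 (opposite signs)
step 1: m = 5.020000, f(m) = 1.831200 > 0 → root in [4.210000, 5.020000]
step 2: m = 4.615000, f(m) = -1.074675 < 0 → root in [4.615000, 5.020000]
step 3: m = 4.817500, f(m) = 0.337256 > 0 → root in [4.615000, 4.817500]
Midpoint of [4.615000, 4.817500] = 4.716250

4.716250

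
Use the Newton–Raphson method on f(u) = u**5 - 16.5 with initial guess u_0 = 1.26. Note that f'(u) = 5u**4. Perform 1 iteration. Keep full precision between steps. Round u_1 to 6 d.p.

2.317278

u_0 = 1.260000: f = -13.324203, f' = 12.602369 → u_1 = 1.260000 - (-13.324203)/(12.602369) = 2.317278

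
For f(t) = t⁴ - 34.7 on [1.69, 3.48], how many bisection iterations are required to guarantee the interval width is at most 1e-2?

Initial width b − a = 3.48 − 1.69 = 1.790000.
After n steps the width is (b−a)/2^n; need (b−a)/2^n ≤ 1e-2.
So n ≥ log₂(1.790000/1e-2) = log₂(179.0000) ≈ 7.4838.
Hence n = 8.

8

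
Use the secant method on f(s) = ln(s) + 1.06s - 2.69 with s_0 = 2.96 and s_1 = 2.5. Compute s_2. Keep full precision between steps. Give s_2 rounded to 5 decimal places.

f(s_0) = 1.532789, f(s_1) = 0.876291
s_2 = 2.500000 - (0.876291)·(2.500000 - 2.960000)/(0.876291 - (1.532789)) = 1.885994; f(s_2) = -0.056391

1.88599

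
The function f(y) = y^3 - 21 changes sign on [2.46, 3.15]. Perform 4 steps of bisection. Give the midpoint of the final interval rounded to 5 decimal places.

f(2.460000) = -6.113064, f(3.150000) = 10.255875 (opposite signs)
step 1: m = 2.805000, f(m) = 1.069810 > 0 → root in [2.460000, 2.805000]
step 2: m = 2.632500, f(m) = -2.756627 < 0 → root in [2.632500, 2.805000]
step 3: m = 2.718750, f(m) = -0.904083 < 0 → root in [2.718750, 2.805000]
step 4: m = 2.761875, f(m) = 0.067454 > 0 → root in [2.718750, 2.761875]
Midpoint of [2.718750, 2.761875] = 2.740312

2.74031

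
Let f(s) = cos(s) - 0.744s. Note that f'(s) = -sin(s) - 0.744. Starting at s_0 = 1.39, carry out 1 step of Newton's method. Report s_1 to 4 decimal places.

0.8955

Newton update: s ← s − f(s)/f'(s).
s_0 = 1.390000: f = -0.854347, f' = -1.727701 → s_1 = 1.390000 - (-0.854347)/(-1.727701) = 0.895501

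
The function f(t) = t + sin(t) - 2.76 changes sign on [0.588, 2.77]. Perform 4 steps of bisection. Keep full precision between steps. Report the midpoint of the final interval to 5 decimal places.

f(0.588000) = -1.617302, f(2.770000) = 0.373100 (opposite signs)
step 1: m = 1.679000, f(m) = -0.086848 < 0 → root in [1.679000, 2.770000]
step 2: m = 2.224500, f(m) = 0.258337 > 0 → root in [1.679000, 2.224500]
step 3: m = 1.951750, f(m) = 0.120060 > 0 → root in [1.679000, 1.951750]
step 4: m = 1.815375, f(m) = 0.025614 > 0 → root in [1.679000, 1.815375]
Midpoint of [1.679000, 1.815375] = 1.747187

1.74719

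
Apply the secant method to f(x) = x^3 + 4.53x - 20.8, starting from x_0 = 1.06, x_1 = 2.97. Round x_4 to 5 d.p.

2.21823

f(x_0) = -14.807184, f(x_1) = 18.852173
x_2 = 2.970000 - (18.852173)·(2.970000 - 1.060000)/(18.852173 - (-14.807184)) = 1.900234; f(x_2) = -5.330412
x_3 = 1.900234 - (-5.330412)·(1.900234 - 2.970000)/(-5.330412 - (18.852173)) = 2.136035; f(x_3) = -1.377785
x_4 = 2.136035 - (-1.377785)·(2.136035 - 1.900234)/(-1.377785 - (-5.330412)) = 2.218230; f(x_4) = 0.163477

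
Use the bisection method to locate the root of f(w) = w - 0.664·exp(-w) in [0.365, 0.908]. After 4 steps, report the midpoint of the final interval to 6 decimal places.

f(0.365000) = -0.095947, f(0.908000) = 0.640189 (opposite signs)
step 1: m = 0.636500, f(m) = 0.285150 > 0 → root in [0.365000, 0.636500]
step 2: m = 0.500750, f(m) = 0.098316 > 0 → root in [0.365000, 0.500750]
step 3: m = 0.432875, f(m) = 0.002177 > 0 → root in [0.365000, 0.432875]
step 4: m = 0.398938, f(m) = -0.046628 < 0 → root in [0.398938, 0.432875]
Midpoint of [0.398938, 0.432875] = 0.415906

0.415906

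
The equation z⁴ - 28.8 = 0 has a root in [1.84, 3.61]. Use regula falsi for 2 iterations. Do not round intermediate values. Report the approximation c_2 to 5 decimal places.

2.15443

False-position update: c = (a·f(b) − b·f(a))/(f(b) − f(a)); replace the endpoint whose sign matches f(c).
f(1.840000) = -17.337713, f(3.610000) = 141.035630
step 1: c = 2.033768, f(c) = -11.691734 < 0 → new bracket [2.033768, 3.610000]
step 2: c = 2.154434, f(c) = -7.255695 < 0 → new bracket [2.154434, 3.610000]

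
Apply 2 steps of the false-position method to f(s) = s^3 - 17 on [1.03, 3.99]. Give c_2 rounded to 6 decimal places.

2.215917

f(1.030000) = -15.907273, f(3.990000) = 46.521199
step 1: c = 1.784232, f(c) = -11.319930 < 0 → new bracket [1.784232, 3.990000]
step 2: c = 2.215917, f(c) = -6.119216 < 0 → new bracket [2.215917, 3.990000]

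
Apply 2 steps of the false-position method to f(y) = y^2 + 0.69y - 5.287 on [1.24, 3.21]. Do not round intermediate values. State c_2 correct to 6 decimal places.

f(1.240000) = -2.893800, f(3.210000) = 7.232000
step 1: c = 1.802996, f(c) = -0.792138 < 0 → new bracket [1.802996, 3.210000]
step 2: c = 1.941895, f(c) = -0.176138 < 0 → new bracket [1.941895, 3.210000]

1.941895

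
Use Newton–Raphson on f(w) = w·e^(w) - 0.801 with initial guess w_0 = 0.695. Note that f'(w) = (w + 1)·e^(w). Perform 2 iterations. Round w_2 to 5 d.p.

w_0 = 0.695000: f = 0.591578, f' = 3.396287 → w_1 = 0.695000 - (0.591578)/(3.396287) = 0.520816
w_1 = 0.520816: f = 0.075743, f' = 2.560144 → w_2 = 0.520816 - (0.075743)/(2.560144) = 0.491231

0.49123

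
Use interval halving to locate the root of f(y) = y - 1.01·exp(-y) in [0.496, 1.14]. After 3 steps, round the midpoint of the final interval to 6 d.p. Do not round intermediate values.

f(0.496000) = -0.119051, f(1.140000) = 0.816983 (opposite signs)
step 1: m = 0.818000, f(m) = 0.372273 > 0 → root in [0.496000, 0.818000]
step 2: m = 0.657000, f(m) = 0.133412 > 0 → root in [0.496000, 0.657000]
step 3: m = 0.576500, f(m) = 0.009020 > 0 → root in [0.496000, 0.576500]
Midpoint of [0.496000, 0.576500] = 0.536250

0.536250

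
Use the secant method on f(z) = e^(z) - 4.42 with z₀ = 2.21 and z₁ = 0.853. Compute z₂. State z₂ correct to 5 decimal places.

Secant update: z_(k+1) = z_k − f(z_k)·(z_k − z_(k-1))/(f(z_k) − f(z_(k-1))).
f(z_0) = 4.695716, f(z_1) = -2.073324
z_2 = 0.853000 - (-2.073324)·(0.853000 - 2.210000)/(-2.073324 - (4.695716)) = 1.268642; f(z_2) = -0.863978

1.26864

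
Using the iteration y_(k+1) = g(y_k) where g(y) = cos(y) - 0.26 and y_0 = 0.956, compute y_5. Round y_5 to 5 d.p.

y_1 = g(0.956000) = 0.316792
y_2 = g(0.316792) = 0.690240
y_3 = g(0.690240) = 0.511093
y_4 = g(0.511093) = 0.612210
y_5 = g(0.612210) = 0.558380

0.55838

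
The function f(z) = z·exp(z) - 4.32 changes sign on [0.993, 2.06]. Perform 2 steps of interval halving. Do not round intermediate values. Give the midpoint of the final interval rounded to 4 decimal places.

1.1264

f(0.993000) = -1.639575, f(2.060000) = 11.842698 (opposite signs)
step 1: m = 1.526500, f(m) = 2.705016 > 0 → root in [0.993000, 1.526500]
step 2: m = 1.259750, f(m) = 0.120040 > 0 → root in [0.993000, 1.259750]
Midpoint of [0.993000, 1.259750] = 1.126375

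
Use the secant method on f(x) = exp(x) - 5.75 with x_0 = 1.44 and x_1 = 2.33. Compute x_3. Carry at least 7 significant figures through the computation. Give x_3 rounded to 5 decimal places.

f(x_0) = -1.529304, f(x_1) = 4.527942
x_2 = 2.330000 - (4.527942)·(2.330000 - 1.440000)/(4.527942 - (-1.529304)) = 1.664703; f(x_2) = -0.465897
x_3 = 1.664703 - (-0.465897)·(1.664703 - 2.330000)/(-0.465897 - (4.527942)) = 1.726771; f(x_3) = -0.127528

1.72677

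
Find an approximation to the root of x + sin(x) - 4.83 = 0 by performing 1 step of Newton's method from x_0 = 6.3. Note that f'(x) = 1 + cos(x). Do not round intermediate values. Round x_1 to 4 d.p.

Newton update: x ← x − f(x)/f'(x).
x_0 = 6.300000: f = 1.486814, f' = 1.999859 → x_1 = 6.300000 - (1.486814)/(1.999859) = 5.556541

5.5565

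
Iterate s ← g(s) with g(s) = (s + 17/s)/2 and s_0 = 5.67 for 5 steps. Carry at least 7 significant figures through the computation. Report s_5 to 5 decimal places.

s_1 = g(5.670000) = 4.334118
s_2 = g(4.334118) = 4.128242
s_3 = g(4.128242) = 4.123109
s_4 = g(4.123109) = 4.123106
s_5 = g(4.123106) = 4.123106

4.12311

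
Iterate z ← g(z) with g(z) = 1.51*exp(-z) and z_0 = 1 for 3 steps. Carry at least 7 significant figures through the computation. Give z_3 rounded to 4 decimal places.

0.6349

z_1 = g(1.000000) = 0.555498
z_2 = g(0.555498) = 0.866418
z_3 = g(0.866418) = 0.634887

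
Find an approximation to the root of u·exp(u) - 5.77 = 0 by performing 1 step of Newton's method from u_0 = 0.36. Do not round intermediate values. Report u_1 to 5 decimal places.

f'(u) = (u + 1)·exp(u)
u_0 = 0.360000: f = -5.254001, f' = 1.949328 → u_1 = 0.360000 - (-5.254001)/(1.949328) = 3.055289

3.05529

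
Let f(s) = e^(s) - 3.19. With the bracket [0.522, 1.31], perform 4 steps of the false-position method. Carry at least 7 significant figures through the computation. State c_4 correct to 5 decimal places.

1.16000

f(0.522000) = -1.504605, f(1.310000) = 0.516174
step 1: c = 1.108719, f(c) = -0.159527 < 0 → new bracket [1.108719, 1.310000]
step 2: c = 1.156239, f(c) = -0.012040 < 0 → new bracket [1.156239, 1.310000]
step 3: c = 1.159744, f(c) = -0.000882 < 0 → new bracket [1.159744, 1.310000]
step 4: c = 1.160001, f(c) = -0.000065 < 0 → new bracket [1.160001, 1.310000]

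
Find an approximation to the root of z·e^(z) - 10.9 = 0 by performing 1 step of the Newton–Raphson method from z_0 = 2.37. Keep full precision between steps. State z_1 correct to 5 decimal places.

Newton update: z ← z − f(z)/f'(z).
f'(z) = (z + 1)·e^(z)
z_0 = 2.370000: f = 14.452820, f' = 36.050212 → z_1 = 2.370000 - (14.452820)/(36.050212) = 1.969092

1.96909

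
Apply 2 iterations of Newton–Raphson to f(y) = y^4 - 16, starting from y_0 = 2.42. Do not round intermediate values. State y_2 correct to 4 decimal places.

2.0066

Newton update: y ← y − f(y)/f'(y).
f'(y) = 4y^3
y_0 = 2.420000: f = 18.297421, f' = 56.689952 → y_1 = 2.420000 - (18.297421)/(56.689952) = 2.097237
y_1 = 2.097237: f = 3.345948, f' = 36.897972 → y_2 = 2.097237 - (3.345948)/(36.897972) = 2.006556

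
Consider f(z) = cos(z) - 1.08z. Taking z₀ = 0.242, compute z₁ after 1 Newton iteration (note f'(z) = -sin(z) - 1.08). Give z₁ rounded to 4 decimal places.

0.7796

z_0 = 0.242000: f = 0.709501, f' = -1.319645 → z_1 = 0.242000 - (0.709501)/(-1.319645) = 0.779645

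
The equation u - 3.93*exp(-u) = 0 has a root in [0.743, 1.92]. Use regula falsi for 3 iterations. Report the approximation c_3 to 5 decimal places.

1.19390

False-position update: c = (a·f(b) − b·f(a))/(f(b) − f(a)); replace the endpoint whose sign matches f(c).
f(0.743000) = -1.126441, f(1.920000) = 1.343835
step 1: c = 1.279710, f(c) = 0.186706 > 0 → new bracket [0.743000, 1.279710]
step 2: c = 1.203399, f(c) = 0.023723 > 0 → new bracket [0.743000, 1.203399]
step 3: c = 1.193903, f(c) = 0.002971 > 0 → new bracket [0.743000, 1.193903]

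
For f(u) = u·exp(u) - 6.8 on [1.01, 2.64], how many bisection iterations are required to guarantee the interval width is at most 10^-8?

Initial width b − a = 2.64 − 1.01 = 1.630000.
After n steps the width is (b−a)/2^n; need (b−a)/2^n ≤ 10^-8.
So n ≥ log₂(1.630000/10^-8) = log₂(163000000.0000) ≈ 27.2803.
Hence n = 28.

28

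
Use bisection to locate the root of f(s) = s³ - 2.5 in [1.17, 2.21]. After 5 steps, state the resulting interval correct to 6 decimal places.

[1.332500, 1.365000]

f(1.170000) = -0.898387, f(2.210000) = 8.293861 (opposite signs)
step 1: m = 1.690000, f(m) = 2.326809 > 0 → root in [1.170000, 1.690000]
step 2: m = 1.430000, f(m) = 0.424207 > 0 → root in [1.170000, 1.430000]
step 3: m = 1.300000, f(m) = -0.303000 < 0 → root in [1.300000, 1.430000]
step 4: m = 1.365000, f(m) = 0.043302 > 0 → root in [1.300000, 1.365000]
step 5: m = 1.332500, f(m) = -0.134071 < 0 → root in [1.332500, 1.365000]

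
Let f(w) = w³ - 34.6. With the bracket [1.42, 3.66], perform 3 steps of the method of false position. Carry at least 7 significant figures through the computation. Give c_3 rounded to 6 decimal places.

f(1.420000) = -31.736712, f(3.660000) = 14.427896
step 1: c = 2.959929, f(c) = -8.667521 < 0 → new bracket [2.959929, 3.660000]
step 2: c = 3.222660, f(c) = -1.130940 < 0 → new bracket [3.222660, 3.660000]
step 3: c = 3.254449, f(c) = -0.130689 < 0 → new bracket [3.254449, 3.660000]

3.254449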